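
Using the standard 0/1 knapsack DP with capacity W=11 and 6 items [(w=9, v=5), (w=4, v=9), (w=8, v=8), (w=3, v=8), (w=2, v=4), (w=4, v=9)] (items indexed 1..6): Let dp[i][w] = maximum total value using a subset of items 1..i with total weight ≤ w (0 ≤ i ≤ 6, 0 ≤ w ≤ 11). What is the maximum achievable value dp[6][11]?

i\w   0   1   2   3   4   5   6   7   8   9  10  11
  0   0   0   0   0   0   0   0   0   0   0   0   0
  1   0   0   0   0   0   0   0   0   0   5   5   5
  2   0   0   0   0   9   9   9   9   9   9   9   9
  3   0   0   0   0   9   9   9   9   9   9   9   9
  4   0   0   0   8   9   9   9  17  17  17  17  17
  5   0   0   4   8   9  12  13  17  17  21  21  21
  6   0   0   4   8   9  12  13  17  18  21  22  26

26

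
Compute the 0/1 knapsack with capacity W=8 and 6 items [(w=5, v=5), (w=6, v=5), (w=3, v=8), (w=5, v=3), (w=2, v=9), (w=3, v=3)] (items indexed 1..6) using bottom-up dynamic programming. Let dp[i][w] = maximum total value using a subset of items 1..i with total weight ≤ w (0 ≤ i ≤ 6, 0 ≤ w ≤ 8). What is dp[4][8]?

13

i\w   0   1   2   3   4   5   6   7   8
  0   0   0   0   0   0   0   0   0   0
  1   0   0   0   0   0   5   5   5   5
  2   0   0   0   0   0   5   5   5   5
  3   0   0   0   8   8   8   8   8  13
  4   0   0   0   8   8   8   8   8  13
  5   0   0   9   9   9  17  17  17  17
  6   0   0   9   9   9  17  17  17  20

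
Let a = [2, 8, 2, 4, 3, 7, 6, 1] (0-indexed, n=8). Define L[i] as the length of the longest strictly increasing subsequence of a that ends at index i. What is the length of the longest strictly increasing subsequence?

   i    0    1    2    3    4    5    6    7
a[i]    2    8    2    4    3    7    6    1
L[i]    1    2    1    2    2    3    3    1

3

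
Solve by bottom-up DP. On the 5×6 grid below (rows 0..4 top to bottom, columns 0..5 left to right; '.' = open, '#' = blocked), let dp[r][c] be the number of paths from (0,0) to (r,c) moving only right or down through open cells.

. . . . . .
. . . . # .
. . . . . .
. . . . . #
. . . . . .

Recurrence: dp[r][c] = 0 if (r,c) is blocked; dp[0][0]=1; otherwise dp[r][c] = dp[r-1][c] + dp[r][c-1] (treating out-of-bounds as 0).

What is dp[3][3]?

r\c   0   1   2   3   4   5
  0   1   1   1   1   1   1
  1   1   2   3   4   0   1
  2   1   3   6  10  10  11
  3   1   4  10  20  30   0
  4   1   5  15  35  65  65

20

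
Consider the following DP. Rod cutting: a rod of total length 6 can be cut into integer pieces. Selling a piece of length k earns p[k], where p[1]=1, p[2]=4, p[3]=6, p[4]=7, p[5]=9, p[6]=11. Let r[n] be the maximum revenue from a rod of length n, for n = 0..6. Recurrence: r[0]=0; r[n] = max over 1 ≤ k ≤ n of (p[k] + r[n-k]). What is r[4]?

   n    0    1    2    3    4    5    6
r[n]    0    1    4    6    8   10   12

8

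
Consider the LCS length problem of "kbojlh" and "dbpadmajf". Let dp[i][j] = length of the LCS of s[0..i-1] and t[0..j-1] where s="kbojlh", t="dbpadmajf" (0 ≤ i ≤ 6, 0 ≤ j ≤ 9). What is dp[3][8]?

1

   ''  d  b  p  a  d  m  a  j  f
''  0  0  0  0  0  0  0  0  0  0
 k  0  0  0  0  0  0  0  0  0  0
 b  0  0  1  1  1  1  1  1  1  1
 o  0  0  1  1  1  1  1  1  1  1
 j  0  0  1  1  1  1  1  1  2  2
 l  0  0  1  1  1  1  1  1  2  2
 h  0  0  1  1  1  1  1  1  2  2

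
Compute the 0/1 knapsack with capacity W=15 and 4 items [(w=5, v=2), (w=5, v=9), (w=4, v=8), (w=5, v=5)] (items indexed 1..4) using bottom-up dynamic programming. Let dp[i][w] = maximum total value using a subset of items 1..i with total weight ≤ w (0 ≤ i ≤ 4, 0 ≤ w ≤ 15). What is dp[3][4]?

i\w   0   1   2   3   4   5   6   7   8   9  10  11  12  13  14  15
  0   0   0   0   0   0   0   0   0   0   0   0   0   0   0   0   0
  1   0   0   0   0   0   2   2   2   2   2   2   2   2   2   2   2
  2   0   0   0   0   0   9   9   9   9   9  11  11  11  11  11  11
  3   0   0   0   0   8   9   9   9   9  17  17  17  17  17  19  19
  4   0   0   0   0   8   9   9   9   9  17  17  17  17  17  22  22

8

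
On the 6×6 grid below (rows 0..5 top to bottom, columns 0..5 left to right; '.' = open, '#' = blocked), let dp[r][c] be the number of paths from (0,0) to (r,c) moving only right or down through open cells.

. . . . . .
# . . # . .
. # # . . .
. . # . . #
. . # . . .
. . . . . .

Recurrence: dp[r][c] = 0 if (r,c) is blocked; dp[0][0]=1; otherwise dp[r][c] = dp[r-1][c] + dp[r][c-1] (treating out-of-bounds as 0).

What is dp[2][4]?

1

r\c   0   1   2   3   4   5
  0   1   1   1   1   1   1
  1   0   1   2   0   1   2
  2   0   0   0   0   1   3
  3   0   0   0   0   1   0
  4   0   0   0   0   1   1
  5   0   0   0   0   1   2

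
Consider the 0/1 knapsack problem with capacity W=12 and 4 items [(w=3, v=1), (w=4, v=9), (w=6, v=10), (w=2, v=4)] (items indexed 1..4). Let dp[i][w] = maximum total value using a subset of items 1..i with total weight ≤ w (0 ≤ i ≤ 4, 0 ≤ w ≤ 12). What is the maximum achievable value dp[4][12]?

23

i\w   0   1   2   3   4   5   6   7   8   9  10  11  12
  0   0   0   0   0   0   0   0   0   0   0   0   0   0
  1   0   0   0   1   1   1   1   1   1   1   1   1   1
  2   0   0   0   1   9   9   9  10  10  10  10  10  10
  3   0   0   0   1   9   9  10  10  10  11  19  19  19
  4   0   0   4   4   9   9  13  13  14  14  19  19  23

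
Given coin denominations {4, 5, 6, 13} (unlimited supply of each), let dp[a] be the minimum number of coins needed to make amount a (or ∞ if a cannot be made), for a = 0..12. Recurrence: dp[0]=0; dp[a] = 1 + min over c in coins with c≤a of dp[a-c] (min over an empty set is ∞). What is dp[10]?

 a  0  1  2  3  4  5  6  7  8  9 10 11 12
dp  0  -  -  -  1  1  1  -  2  2  2  2  2
(- denotes ∞ / unreachable)

2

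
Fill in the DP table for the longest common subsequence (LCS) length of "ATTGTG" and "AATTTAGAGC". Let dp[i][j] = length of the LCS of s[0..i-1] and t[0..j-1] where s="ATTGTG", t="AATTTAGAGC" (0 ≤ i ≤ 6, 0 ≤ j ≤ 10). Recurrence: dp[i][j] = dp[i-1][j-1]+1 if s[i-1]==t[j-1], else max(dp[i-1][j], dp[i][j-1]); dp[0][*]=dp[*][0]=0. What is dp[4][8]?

4

   ''  A  A  T  T  T  A  G  A  G  C
''  0  0  0  0  0  0  0  0  0  0  0
 A  0  1  1  1  1  1  1  1  1  1  1
 T  0  1  1  2  2  2  2  2  2  2  2
 T  0  1  1  2  3  3  3  3  3  3  3
 G  0  1  1  2  3  3  3  4  4  4  4
 T  0  1  1  2  3  4  4  4  4  4  4
 G  0  1  1  2  3  4  4  5  5  5  5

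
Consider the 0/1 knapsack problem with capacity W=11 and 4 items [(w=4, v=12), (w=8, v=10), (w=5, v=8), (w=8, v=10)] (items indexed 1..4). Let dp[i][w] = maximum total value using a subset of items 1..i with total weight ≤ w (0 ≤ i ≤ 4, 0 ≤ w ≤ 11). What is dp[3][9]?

20

i\w   0   1   2   3   4   5   6   7   8   9  10  11
  0   0   0   0   0   0   0   0   0   0   0   0   0
  1   0   0   0   0  12  12  12  12  12  12  12  12
  2   0   0   0   0  12  12  12  12  12  12  12  12
  3   0   0   0   0  12  12  12  12  12  20  20  20
  4   0   0   0   0  12  12  12  12  12  20  20  20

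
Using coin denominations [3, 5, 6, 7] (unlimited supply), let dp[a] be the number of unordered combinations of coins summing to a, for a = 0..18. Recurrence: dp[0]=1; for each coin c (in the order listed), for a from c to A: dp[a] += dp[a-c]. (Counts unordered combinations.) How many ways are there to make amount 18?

7

after  coin     0     1     2     3     4     5     6     7     8     9    10    11    12    13    14    15    16    17    18
          3     1     0     0     1     0     0     1     0     0     1     0     0     1     0     0     1     0     0     1
          5     1     0     0     1     0     1     1     0     1     1     1     1     1     1     1     2     1     1     2
          6     1     0     0     1     0     1     2     0     1     2     1     2     3     1     2     4     2     3     5
          7     1     0     0     1     0     1     2     1     1     2     2     2     4     3     3     5     4     5     7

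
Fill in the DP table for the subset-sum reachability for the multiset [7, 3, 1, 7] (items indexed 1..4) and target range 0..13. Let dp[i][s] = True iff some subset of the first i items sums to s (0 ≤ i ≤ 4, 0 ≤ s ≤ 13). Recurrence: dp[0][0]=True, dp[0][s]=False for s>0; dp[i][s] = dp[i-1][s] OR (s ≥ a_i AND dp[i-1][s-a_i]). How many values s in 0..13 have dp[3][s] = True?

i\s   0   1   2   3   4   5   6   7   8   9  10  11  12  13
  0   T   F   F   F   F   F   F   F   F   F   F   F   F   F
  1   T   F   F   F   F   F   F   T   F   F   F   F   F   F
  2   T   F   F   T   F   F   F   T   F   F   T   F   F   F
  3   T   T   F   T   T   F   F   T   T   F   T   T   F   F
  4   T   T   F   T   T   F   F   T   T   F   T   T   F   F

8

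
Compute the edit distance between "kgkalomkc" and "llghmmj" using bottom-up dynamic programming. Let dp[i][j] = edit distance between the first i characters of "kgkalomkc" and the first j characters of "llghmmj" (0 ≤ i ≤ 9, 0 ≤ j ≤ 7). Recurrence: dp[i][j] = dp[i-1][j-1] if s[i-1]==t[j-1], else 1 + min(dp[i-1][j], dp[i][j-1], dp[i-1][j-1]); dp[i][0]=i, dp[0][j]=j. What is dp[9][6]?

8

   ''  l  l  g  h  m  m  j
''  0  1  2  3  4  5  6  7
 k  1  1  2  3  4  5  6  7
 g  2  2  2  2  3  4  5  6
 k  3  3  3  3  3  4  5  6
 a  4  4  4  4  4  4  5  6
 l  5  4  4  5  5  5  5  6
 o  6  5  5  5  6  6  6  6
 m  7  6  6  6  6  6  6  7
 k  8  7  7  7  7  7  7  7
 c  9  8  8  8  8  8  8  8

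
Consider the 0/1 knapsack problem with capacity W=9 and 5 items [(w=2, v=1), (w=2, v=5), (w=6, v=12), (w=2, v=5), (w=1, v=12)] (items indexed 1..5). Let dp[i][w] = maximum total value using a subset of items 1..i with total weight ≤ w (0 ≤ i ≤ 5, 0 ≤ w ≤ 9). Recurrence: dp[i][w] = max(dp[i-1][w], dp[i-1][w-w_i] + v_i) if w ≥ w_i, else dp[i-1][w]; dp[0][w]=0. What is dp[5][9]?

i\w   0   1   2   3   4   5   6   7   8   9
  0   0   0   0   0   0   0   0   0   0   0
  1   0   0   1   1   1   1   1   1   1   1
  2   0   0   5   5   6   6   6   6   6   6
  3   0   0   5   5   6   6  12  12  17  17
  4   0   0   5   5  10  10  12  12  17  17
  5   0  12  12  17  17  22  22  24  24  29

29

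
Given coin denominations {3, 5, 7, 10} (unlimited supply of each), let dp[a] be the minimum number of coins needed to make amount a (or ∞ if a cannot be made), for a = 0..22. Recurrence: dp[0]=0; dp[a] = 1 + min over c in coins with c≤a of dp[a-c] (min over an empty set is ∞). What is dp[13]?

 a  0  1  2  3  4  5  6  7  8  9 10 11 12 13 14 15 16 17 18 19 20 21 22
dp  0  -  -  1  -  1  2  1  2  3  1  3  2  2  2  2  3  2  3  3  2  3  3
(- denotes ∞ / unreachable)

2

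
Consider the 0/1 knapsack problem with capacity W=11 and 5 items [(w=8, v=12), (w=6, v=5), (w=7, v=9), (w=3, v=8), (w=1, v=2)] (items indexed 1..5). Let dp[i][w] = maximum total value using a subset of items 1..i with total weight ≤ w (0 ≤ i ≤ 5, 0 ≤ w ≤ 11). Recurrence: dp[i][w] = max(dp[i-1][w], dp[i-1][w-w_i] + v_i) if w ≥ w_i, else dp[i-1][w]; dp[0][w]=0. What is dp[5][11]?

20

i\w   0   1   2   3   4   5   6   7   8   9  10  11
  0   0   0   0   0   0   0   0   0   0   0   0   0
  1   0   0   0   0   0   0   0   0  12  12  12  12
  2   0   0   0   0   0   0   5   5  12  12  12  12
  3   0   0   0   0   0   0   5   9  12  12  12  12
  4   0   0   0   8   8   8   8   9  12  13  17  20
  5   0   2   2   8  10  10  10  10  12  14  17  20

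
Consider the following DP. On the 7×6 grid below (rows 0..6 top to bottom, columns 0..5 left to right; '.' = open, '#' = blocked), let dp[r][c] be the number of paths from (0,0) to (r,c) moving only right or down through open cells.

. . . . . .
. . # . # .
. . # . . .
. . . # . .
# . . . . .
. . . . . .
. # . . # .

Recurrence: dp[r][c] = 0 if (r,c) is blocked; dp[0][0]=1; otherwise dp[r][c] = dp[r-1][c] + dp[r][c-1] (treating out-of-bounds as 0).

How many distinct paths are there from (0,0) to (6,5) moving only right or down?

41

r\c   0   1   2   3   4   5
  0   1   1   1   1   1   1
  1   1   2   0   1   0   1
  2   1   3   0   1   1   2
  3   1   4   4   0   1   3
  4   0   4   8   8   9  12
  5   0   4  12  20  29  41
  6   0   0  12  32   0  41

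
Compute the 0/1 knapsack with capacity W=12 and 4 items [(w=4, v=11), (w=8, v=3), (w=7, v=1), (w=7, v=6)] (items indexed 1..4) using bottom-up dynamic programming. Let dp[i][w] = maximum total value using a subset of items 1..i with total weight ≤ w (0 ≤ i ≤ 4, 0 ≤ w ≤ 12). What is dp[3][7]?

i\w   0   1   2   3   4   5   6   7   8   9  10  11  12
  0   0   0   0   0   0   0   0   0   0   0   0   0   0
  1   0   0   0   0  11  11  11  11  11  11  11  11  11
  2   0   0   0   0  11  11  11  11  11  11  11  11  14
  3   0   0   0   0  11  11  11  11  11  11  11  12  14
  4   0   0   0   0  11  11  11  11  11  11  11  17  17

11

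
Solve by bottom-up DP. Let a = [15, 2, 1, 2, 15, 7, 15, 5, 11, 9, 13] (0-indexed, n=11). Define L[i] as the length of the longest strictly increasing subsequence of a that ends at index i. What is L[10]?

   i    0    1    2    3    4    5    6    7    8    9   10
a[i]   15    2    1    2   15    7   15    5   11    9   13
L[i]    1    1    1    2    3    3    4    3    4    4    5

5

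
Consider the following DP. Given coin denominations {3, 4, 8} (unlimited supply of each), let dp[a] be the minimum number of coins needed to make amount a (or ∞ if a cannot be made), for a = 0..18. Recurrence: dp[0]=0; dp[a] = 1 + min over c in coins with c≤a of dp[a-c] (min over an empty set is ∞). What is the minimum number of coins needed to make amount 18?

4

 a  0  1  2  3  4  5  6  7  8  9 10 11 12 13 14 15 16 17 18
dp  0  -  -  1  1  -  2  2  1  3  3  2  2  4  3  3  2  4  4
(- denotes ∞ / unreachable)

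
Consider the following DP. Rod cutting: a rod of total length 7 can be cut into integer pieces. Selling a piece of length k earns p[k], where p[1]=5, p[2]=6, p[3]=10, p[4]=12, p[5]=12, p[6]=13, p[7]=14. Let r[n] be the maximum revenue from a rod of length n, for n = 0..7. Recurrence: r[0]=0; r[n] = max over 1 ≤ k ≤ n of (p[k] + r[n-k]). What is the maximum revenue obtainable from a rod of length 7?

35

   n    0    1    2    3    4    5    6    7
r[n]    0    5   10   15   20   25   30   35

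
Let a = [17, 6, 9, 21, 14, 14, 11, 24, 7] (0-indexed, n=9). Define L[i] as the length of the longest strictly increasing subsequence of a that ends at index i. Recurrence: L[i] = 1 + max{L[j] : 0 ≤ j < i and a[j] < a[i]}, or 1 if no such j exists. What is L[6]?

3

   i    0    1    2    3    4    5    6    7    8
a[i]   17    6    9   21   14   14   11   24    7
L[i]    1    1    2    3    3    3    3    4    2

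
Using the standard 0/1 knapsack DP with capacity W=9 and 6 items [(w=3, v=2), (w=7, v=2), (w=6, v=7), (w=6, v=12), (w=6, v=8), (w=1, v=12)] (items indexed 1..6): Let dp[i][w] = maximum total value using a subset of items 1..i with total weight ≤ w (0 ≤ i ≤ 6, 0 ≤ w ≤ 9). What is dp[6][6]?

i\w   0   1   2   3   4   5   6   7   8   9
  0   0   0   0   0   0   0   0   0   0   0
  1   0   0   0   2   2   2   2   2   2   2
  2   0   0   0   2   2   2   2   2   2   2
  3   0   0   0   2   2   2   7   7   7   9
  4   0   0   0   2   2   2  12  12  12  14
  5   0   0   0   2   2   2  12  12  12  14
  6   0  12  12  12  14  14  14  24  24  24

14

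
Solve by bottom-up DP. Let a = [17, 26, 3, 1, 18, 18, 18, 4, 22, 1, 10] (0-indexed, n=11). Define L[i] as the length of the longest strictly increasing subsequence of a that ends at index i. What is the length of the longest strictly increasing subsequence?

   i    0    1    2    3    4    5    6    7    8    9   10
a[i]   17   26    3    1   18   18   18    4   22    1   10
L[i]    1    2    1    1    2    2    2    2    3    1    3

3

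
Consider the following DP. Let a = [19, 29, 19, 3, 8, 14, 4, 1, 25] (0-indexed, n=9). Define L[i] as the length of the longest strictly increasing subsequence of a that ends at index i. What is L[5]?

3

   i    0    1    2    3    4    5    6    7    8
a[i]   19   29   19    3    8   14    4    1   25
L[i]    1    2    1    1    2    3    2    1    4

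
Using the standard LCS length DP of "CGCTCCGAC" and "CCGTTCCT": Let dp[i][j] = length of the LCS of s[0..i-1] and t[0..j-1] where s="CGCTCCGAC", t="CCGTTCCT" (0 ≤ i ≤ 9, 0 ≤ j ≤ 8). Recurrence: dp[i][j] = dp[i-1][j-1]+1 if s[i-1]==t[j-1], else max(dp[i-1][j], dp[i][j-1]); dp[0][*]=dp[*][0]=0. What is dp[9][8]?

   ''  C  C  G  T  T  C  C  T
''  0  0  0  0  0  0  0  0  0
 C  0  1  1  1  1  1  1  1  1
 G  0  1  1  2  2  2  2  2  2
 C  0  1  2  2  2  2  3  3  3
 T  0  1  2  2  3  3  3  3  4
 C  0  1  2  2  3  3  4  4  4
 C  0  1  2  2  3  3  4  5  5
 G  0  1  2  3  3  3  4  5  5
 A  0  1  2  3  3  3  4  5  5
 C  0  1  2  3  3  3  4  5  5

5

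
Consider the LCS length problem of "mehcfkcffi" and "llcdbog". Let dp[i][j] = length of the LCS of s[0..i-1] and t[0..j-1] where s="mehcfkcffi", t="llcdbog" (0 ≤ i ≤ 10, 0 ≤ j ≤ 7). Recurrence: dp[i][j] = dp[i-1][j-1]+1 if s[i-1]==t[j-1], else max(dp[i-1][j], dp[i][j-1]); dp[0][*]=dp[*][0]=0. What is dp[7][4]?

1

   ''  l  l  c  d  b  o  g
''  0  0  0  0  0  0  0  0
 m  0  0  0  0  0  0  0  0
 e  0  0  0  0  0  0  0  0
 h  0  0  0  0  0  0  0  0
 c  0  0  0  1  1  1  1  1
 f  0  0  0  1  1  1  1  1
 k  0  0  0  1  1  1  1  1
 c  0  0  0  1  1  1  1  1
 f  0  0  0  1  1  1  1  1
 f  0  0  0  1  1  1  1  1
 i  0  0  0  1  1  1  1  1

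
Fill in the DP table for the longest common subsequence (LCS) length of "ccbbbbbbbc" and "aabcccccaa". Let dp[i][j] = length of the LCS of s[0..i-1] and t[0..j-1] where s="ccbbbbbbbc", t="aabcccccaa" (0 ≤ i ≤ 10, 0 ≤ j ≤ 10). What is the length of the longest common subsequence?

3

   ''  a  a  b  c  c  c  c  c  a  a
''  0  0  0  0  0  0  0  0  0  0  0
 c  0  0  0  0  1  1  1  1  1  1  1
 c  0  0  0  0  1  2  2  2  2  2  2
 b  0  0  0  1  1  2  2  2  2  2  2
 b  0  0  0  1  1  2  2  2  2  2  2
 b  0  0  0  1  1  2  2  2  2  2  2
 b  0  0  0  1  1  2  2  2  2  2  2
 b  0  0  0  1  1  2  2  2  2  2  2
 b  0  0  0  1  1  2  2  2  2  2  2
 b  0  0  0  1  1  2  2  2  2  2  2
 c  0  0  0  1  2  2  3  3  3  3  3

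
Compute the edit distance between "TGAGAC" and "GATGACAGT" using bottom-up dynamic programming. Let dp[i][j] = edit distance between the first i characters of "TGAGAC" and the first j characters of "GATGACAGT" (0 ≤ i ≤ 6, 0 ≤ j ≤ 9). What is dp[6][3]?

   ''  G  A  T  G  A  C  A  G  T
''  0  1  2  3  4  5  6  7  8  9
 T  1  1  2  2  3  4  5  6  7  8
 G  2  1  2  3  2  3  4  5  6  7
 A  3  2  1  2  3  2  3  4  5  6
 G  4  3  2  2  2  3  3  4  4  5
 A  5  4  3  3  3  2  3  3  4  5
 C  6  5  4  4  4  3  2  3  4  5

4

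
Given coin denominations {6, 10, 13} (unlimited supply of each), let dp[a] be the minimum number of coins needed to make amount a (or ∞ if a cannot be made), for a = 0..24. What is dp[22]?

3

 a  0  1  2  3  4  5  6  7  8  9 10 11 12 13 14 15 16 17 18 19 20 21 22 23 24
dp  0  -  -  -  -  -  1  -  -  -  1  -  2  1  -  -  2  -  3  2  2  -  3  2  4
(- denotes ∞ / unreachable)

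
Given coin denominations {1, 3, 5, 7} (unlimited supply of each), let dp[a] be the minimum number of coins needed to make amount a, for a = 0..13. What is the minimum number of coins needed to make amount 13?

3

 a  0  1  2  3  4  5  6  7  8  9 10 11 12 13
dp  0  1  2  1  2  1  2  1  2  3  2  3  2  3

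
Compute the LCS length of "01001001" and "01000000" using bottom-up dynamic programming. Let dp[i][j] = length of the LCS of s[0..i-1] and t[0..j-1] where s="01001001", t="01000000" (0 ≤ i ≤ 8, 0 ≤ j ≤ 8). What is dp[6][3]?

3

   ''  0  1  0  0  0  0  0  0
''  0  0  0  0  0  0  0  0  0
 0  0  1  1  1  1  1  1  1  1
 1  0  1  2  2  2  2  2  2  2
 0  0  1  2  3  3  3  3  3  3
 0  0  1  2  3  4  4  4  4  4
 1  0  1  2  3  4  4  4  4  4
 0  0  1  2  3  4  5  5  5  5
 0  0  1  2  3  4  5  6  6  6
 1  0  1  2  3  4  5  6  6  6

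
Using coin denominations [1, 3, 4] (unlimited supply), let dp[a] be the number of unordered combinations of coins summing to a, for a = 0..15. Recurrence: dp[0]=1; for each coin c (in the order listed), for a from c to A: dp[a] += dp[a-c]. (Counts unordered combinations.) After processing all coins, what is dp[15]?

after  coin     0     1     2     3     4     5     6     7     8     9    10    11    12    13    14    15
          1     1     1     1     1     1     1     1     1     1     1     1     1     1     1     1     1
          3     1     1     1     2     2     2     3     3     3     4     4     4     5     5     5     6
          4     1     1     1     2     3     3     4     5     6     7     8     9    11    12    13    15

15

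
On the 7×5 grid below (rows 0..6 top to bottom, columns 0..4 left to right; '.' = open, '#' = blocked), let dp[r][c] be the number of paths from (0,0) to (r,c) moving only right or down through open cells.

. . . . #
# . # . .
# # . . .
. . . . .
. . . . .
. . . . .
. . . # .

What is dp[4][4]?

r\c   0   1   2   3   4
  0   1   1   1   1   0
  1   0   1   0   1   1
  2   0   0   0   1   2
  3   0   0   0   1   3
  4   0   0   0   1   4
  5   0   0   0   1   5
  6   0   0   0   0   5

4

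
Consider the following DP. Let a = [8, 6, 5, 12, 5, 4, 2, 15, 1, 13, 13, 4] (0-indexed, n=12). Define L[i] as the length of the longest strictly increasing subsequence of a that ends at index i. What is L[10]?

   i    0    1    2    3    4    5    6    7    8    9   10   11
a[i]    8    6    5   12    5    4    2   15    1   13   13    4
L[i]    1    1    1    2    1    1    1    3    1    3    3    2

3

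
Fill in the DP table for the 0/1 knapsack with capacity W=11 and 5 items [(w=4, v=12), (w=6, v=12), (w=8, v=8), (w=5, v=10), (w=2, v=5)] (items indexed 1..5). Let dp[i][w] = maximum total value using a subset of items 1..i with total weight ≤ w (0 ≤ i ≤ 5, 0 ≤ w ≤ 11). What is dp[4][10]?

24

i\w   0   1   2   3   4   5   6   7   8   9  10  11
  0   0   0   0   0   0   0   0   0   0   0   0   0
  1   0   0   0   0  12  12  12  12  12  12  12  12
  2   0   0   0   0  12  12  12  12  12  12  24  24
  3   0   0   0   0  12  12  12  12  12  12  24  24
  4   0   0   0   0  12  12  12  12  12  22  24  24
  5   0   0   5   5  12  12  17  17  17  22  24  27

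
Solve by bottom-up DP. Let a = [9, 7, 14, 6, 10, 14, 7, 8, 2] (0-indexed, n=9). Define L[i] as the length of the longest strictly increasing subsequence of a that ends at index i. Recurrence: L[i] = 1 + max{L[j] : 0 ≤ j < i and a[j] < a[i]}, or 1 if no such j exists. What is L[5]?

3

   i    0    1    2    3    4    5    6    7    8
a[i]    9    7   14    6   10   14    7    8    2
L[i]    1    1    2    1    2    3    2    3    1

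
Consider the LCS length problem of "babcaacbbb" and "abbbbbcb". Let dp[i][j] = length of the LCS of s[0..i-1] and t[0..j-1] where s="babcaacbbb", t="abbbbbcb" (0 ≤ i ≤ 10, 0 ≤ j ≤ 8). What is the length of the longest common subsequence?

5

   ''  a  b  b  b  b  b  c  b
''  0  0  0  0  0  0  0  0  0
 b  0  0  1  1  1  1  1  1  1
 a  0  1  1  1  1  1  1  1  1
 b  0  1  2  2  2  2  2  2  2
 c  0  1  2  2  2  2  2  3  3
 a  0  1  2  2  2  2  2  3  3
 a  0  1  2  2  2  2  2  3  3
 c  0  1  2  2  2  2  2  3  3
 b  0  1  2  3  3  3  3  3  4
 b  0  1  2  3  4  4  4  4  4
 b  0  1  2  3  4  5  5  5  5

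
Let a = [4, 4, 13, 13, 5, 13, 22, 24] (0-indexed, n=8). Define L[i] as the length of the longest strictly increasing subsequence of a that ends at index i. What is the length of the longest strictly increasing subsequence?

5

   i    0    1    2    3    4    5    6    7
a[i]    4    4   13   13    5   13   22   24
L[i]    1    1    2    2    2    3    4    5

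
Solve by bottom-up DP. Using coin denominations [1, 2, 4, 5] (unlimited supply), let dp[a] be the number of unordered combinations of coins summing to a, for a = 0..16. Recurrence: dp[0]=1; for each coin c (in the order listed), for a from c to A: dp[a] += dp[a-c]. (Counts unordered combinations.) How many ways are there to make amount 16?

44

after  coin     0     1     2     3     4     5     6     7     8     9    10    11    12    13    14    15    16
          1     1     1     1     1     1     1     1     1     1     1     1     1     1     1     1     1     1
          2     1     1     2     2     3     3     4     4     5     5     6     6     7     7     8     8     9
          4     1     1     2     2     4     4     6     6     9     9    12    12    16    16    20    20    25
          5     1     1     2     2     4     5     7     8    11    13    17    19    24    27    33    37    44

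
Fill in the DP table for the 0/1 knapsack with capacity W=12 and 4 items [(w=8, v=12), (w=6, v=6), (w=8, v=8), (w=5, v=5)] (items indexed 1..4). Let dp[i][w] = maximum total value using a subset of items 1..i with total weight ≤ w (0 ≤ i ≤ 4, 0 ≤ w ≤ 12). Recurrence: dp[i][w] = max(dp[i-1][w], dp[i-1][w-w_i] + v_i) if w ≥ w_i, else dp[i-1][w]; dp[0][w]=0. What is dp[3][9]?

i\w   0   1   2   3   4   5   6   7   8   9  10  11  12
  0   0   0   0   0   0   0   0   0   0   0   0   0   0
  1   0   0   0   0   0   0   0   0  12  12  12  12  12
  2   0   0   0   0   0   0   6   6  12  12  12  12  12
  3   0   0   0   0   0   0   6   6  12  12  12  12  12
  4   0   0   0   0   0   5   6   6  12  12  12  12  12

12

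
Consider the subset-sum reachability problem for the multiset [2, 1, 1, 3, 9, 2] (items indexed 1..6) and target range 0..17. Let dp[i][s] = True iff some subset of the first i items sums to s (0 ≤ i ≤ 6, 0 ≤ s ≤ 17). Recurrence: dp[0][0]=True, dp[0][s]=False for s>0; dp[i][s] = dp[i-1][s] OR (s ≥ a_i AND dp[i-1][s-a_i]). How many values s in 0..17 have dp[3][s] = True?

5

i\s   0   1   2   3   4   5   6   7   8   9  10  11  12  13  14  15  16  17
  0   T   F   F   F   F   F   F   F   F   F   F   F   F   F   F   F   F   F
  1   T   F   T   F   F   F   F   F   F   F   F   F   F   F   F   F   F   F
  2   T   T   T   T   F   F   F   F   F   F   F   F   F   F   F   F   F   F
  3   T   T   T   T   T   F   F   F   F   F   F   F   F   F   F   F   F   F
  4   T   T   T   T   T   T   T   T   F   F   F   F   F   F   F   F   F   F
  5   T   T   T   T   T   T   T   T   F   T   T   T   T   T   T   T   T   F
  6   T   T   T   T   T   T   T   T   T   T   T   T   T   T   T   T   T   T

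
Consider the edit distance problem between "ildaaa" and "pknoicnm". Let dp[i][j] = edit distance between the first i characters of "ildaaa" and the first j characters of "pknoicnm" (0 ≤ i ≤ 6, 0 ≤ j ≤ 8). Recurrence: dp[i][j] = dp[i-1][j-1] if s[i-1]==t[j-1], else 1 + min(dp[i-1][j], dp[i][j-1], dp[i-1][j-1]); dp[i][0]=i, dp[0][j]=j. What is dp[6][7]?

   ''  p  k  n  o  i  c  n  m
''  0  1  2  3  4  5  6  7  8
 i  1  1  2  3  4  4  5  6  7
 l  2  2  2  3  4  5  5  6  7
 d  3  3  3  3  4  5  6  6  7
 a  4  4  4  4  4  5  6  7  7
 a  5  5  5  5  5  5  6  7  8
 a  6  6  6  6  6  6  6  7  8

7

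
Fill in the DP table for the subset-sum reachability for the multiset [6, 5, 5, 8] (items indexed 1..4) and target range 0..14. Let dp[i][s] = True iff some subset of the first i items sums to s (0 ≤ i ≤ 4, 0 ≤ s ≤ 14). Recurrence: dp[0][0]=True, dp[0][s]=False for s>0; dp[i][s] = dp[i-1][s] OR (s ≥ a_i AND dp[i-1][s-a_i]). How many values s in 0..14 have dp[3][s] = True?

i\s   0   1   2   3   4   5   6   7   8   9  10  11  12  13  14
  0   T   F   F   F   F   F   F   F   F   F   F   F   F   F   F
  1   T   F   F   F   F   F   T   F   F   F   F   F   F   F   F
  2   T   F   F   F   F   T   T   F   F   F   F   T   F   F   F
  3   T   F   F   F   F   T   T   F   F   F   T   T   F   F   F
  4   T   F   F   F   F   T   T   F   T   F   T   T   F   T   T

5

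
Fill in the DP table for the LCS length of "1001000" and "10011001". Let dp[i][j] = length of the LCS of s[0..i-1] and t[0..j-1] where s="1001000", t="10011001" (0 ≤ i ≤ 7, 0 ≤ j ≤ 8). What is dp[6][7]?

6

   ''  1  0  0  1  1  0  0  1
''  0  0  0  0  0  0  0  0  0
 1  0  1  1  1  1  1  1  1  1
 0  0  1  2  2  2  2  2  2  2
 0  0  1  2  3  3  3  3  3  3
 1  0  1  2  3  4  4  4  4  4
 0  0  1  2  3  4  4  5  5  5
 0  0  1  2  3  4  4  5  6  6
 0  0  1  2  3  4  4  5  6  6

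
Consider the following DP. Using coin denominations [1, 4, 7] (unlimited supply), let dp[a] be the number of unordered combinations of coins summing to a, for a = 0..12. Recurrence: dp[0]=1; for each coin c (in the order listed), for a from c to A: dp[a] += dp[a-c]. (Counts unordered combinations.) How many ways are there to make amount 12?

after  coin     0     1     2     3     4     5     6     7     8     9    10    11    12
          1     1     1     1     1     1     1     1     1     1     1     1     1     1
          4     1     1     1     1     2     2     2     2     3     3     3     3     4
          7     1     1     1     1     2     2     2     3     4     4     4     5     6

6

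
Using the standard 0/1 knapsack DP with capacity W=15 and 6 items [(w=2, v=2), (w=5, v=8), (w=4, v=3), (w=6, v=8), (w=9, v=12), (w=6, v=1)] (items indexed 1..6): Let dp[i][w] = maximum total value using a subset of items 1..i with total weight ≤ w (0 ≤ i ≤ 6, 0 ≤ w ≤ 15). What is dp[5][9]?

i\w   0   1   2   3   4   5   6   7   8   9  10  11  12  13  14  15
  0   0   0   0   0   0   0   0   0   0   0   0   0   0   0   0   0
  1   0   0   2   2   2   2   2   2   2   2   2   2   2   2   2   2
  2   0   0   2   2   2   8   8  10  10  10  10  10  10  10  10  10
  3   0   0   2   2   3   8   8  10  10  11  11  13  13  13  13  13
  4   0   0   2   2   3   8   8  10  10  11  11  16  16  18  18  19
  5   0   0   2   2   3   8   8  10  10  12  12  16  16  18  20  20
  6   0   0   2   2   3   8   8  10  10  12  12  16  16  18  20  20

12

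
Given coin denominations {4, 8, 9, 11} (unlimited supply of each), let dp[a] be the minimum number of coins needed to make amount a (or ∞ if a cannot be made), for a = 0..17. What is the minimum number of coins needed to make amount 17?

 a  0  1  2  3  4  5  6  7  8  9 10 11 12 13 14 15 16 17
dp  0  -  -  -  1  -  -  -  1  1  -  1  2  2  -  2  2  2
(- denotes ∞ / unreachable)

2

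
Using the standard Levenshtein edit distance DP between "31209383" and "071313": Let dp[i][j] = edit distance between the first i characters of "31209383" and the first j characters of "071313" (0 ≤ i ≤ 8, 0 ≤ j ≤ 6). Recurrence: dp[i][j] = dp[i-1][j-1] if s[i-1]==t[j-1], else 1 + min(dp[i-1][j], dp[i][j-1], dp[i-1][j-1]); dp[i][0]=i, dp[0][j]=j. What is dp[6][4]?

   ''  0  7  1  3  1  3
''  0  1  2  3  4  5  6
 3  1  1  2  3  3  4  5
 1  2  2  2  2  3  3  4
 2  3  3  3  3  3  4  4
 0  4  3  4  4  4  4  5
 9  5  4  4  5  5  5  5
 3  6  5  5  5  5  6  5
 8  7  6  6  6  6  6  6
 3  8  7  7  7  6  7  6

5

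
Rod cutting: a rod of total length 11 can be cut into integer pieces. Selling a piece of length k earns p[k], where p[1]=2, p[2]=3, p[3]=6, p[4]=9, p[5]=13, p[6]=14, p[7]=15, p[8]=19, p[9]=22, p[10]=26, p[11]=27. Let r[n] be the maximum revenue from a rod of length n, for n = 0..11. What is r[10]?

   n    0    1    2    3    4    5    6    7    8    9   10   11
r[n]    0    2    4    6    9   13   15   17   19   22   26   28

26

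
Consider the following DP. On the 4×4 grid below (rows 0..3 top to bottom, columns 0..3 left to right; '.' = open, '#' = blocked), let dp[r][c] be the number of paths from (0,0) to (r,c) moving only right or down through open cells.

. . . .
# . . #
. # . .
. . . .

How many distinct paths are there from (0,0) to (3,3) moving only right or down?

4

r\c   0   1   2   3
  0   1   1   1   1
  1   0   1   2   0
  2   0   0   2   2
  3   0   0   2   4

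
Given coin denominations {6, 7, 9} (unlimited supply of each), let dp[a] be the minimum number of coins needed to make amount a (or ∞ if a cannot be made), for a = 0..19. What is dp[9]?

 a  0  1  2  3  4  5  6  7  8  9 10 11 12 13 14 15 16 17 18 19
dp  0  -  -  -  -  -  1  1  -  1  -  -  2  2  2  2  2  -  2  3
(- denotes ∞ / unreachable)

1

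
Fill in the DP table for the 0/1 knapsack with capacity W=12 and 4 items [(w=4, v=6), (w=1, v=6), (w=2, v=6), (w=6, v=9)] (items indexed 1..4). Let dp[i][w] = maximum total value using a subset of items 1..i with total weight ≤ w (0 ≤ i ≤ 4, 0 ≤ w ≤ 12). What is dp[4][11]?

21

i\w   0   1   2   3   4   5   6   7   8   9  10  11  12
  0   0   0   0   0   0   0   0   0   0   0   0   0   0
  1   0   0   0   0   6   6   6   6   6   6   6   6   6
  2   0   6   6   6   6  12  12  12  12  12  12  12  12
  3   0   6   6  12  12  12  12  18  18  18  18  18  18
  4   0   6   6  12  12  12  12  18  18  21  21  21  21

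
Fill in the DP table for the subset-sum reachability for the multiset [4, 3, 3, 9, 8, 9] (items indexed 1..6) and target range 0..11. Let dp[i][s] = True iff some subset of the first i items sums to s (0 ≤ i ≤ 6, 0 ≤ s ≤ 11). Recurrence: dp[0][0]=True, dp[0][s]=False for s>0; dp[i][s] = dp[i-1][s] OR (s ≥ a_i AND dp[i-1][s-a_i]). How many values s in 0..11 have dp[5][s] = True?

i\s   0   1   2   3   4   5   6   7   8   9  10  11
  0   T   F   F   F   F   F   F   F   F   F   F   F
  1   T   F   F   F   T   F   F   F   F   F   F   F
  2   T   F   F   T   T   F   F   T   F   F   F   F
  3   T   F   F   T   T   F   T   T   F   F   T   F
  4   T   F   F   T   T   F   T   T   F   T   T   F
  5   T   F   F   T   T   F   T   T   T   T   T   T
  6   T   F   F   T   T   F   T   T   T   T   T   T

9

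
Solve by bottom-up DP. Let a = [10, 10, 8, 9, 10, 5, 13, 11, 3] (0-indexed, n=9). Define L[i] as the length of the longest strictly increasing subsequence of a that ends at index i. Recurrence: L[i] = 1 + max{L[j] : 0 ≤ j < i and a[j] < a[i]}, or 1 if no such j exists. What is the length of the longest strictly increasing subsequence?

   i    0    1    2    3    4    5    6    7    8
a[i]   10   10    8    9   10    5   13   11    3
L[i]    1    1    1    2    3    1    4    4    1

4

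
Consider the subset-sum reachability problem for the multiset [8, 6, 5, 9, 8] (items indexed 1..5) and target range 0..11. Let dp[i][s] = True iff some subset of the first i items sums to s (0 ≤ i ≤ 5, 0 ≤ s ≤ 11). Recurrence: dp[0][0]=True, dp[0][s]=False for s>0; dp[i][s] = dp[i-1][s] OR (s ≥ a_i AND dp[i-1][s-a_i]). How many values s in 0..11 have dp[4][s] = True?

i\s   0   1   2   3   4   5   6   7   8   9  10  11
  0   T   F   F   F   F   F   F   F   F   F   F   F
  1   T   F   F   F   F   F   F   F   T   F   F   F
  2   T   F   F   F   F   F   T   F   T   F   F   F
  3   T   F   F   F   F   T   T   F   T   F   F   T
  4   T   F   F   F   F   T   T   F   T   T   F   T
  5   T   F   F   F   F   T   T   F   T   T   F   T

6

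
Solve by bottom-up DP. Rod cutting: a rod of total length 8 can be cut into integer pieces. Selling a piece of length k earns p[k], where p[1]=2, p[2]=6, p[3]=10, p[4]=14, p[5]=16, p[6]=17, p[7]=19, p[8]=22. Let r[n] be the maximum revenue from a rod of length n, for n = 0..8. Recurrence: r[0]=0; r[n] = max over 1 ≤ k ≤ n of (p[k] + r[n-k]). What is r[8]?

28

   n    0    1    2    3    4    5    6    7    8
r[n]    0    2    6   10   14   16   20   24   28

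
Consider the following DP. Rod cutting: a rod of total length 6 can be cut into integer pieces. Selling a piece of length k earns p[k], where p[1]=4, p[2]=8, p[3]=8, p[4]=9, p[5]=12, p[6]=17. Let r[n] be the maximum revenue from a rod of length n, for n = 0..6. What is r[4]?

   n    0    1    2    3    4    5    6
r[n]    0    4    8   12   16   20   24

16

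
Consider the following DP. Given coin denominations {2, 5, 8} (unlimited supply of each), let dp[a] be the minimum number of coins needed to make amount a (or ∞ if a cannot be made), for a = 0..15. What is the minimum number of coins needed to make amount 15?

 a  0  1  2  3  4  5  6  7  8  9 10 11 12 13 14 15
dp  0  -  1  -  2  1  3  2  1  3  2  4  3  2  4  3
(- denotes ∞ / unreachable)

3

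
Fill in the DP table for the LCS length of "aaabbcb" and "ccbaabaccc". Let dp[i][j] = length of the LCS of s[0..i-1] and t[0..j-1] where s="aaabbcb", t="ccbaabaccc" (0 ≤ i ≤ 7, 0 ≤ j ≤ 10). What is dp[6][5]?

   ''  c  c  b  a  a  b  a  c  c  c
''  0  0  0  0  0  0  0  0  0  0  0
 a  0  0  0  0  1  1  1  1  1  1  1
 a  0  0  0  0  1  2  2  2  2  2  2
 a  0  0  0  0  1  2  2  3  3  3  3
 b  0  0  0  1  1  2  3  3  3  3  3
 b  0  0  0  1  1  2  3  3  3  3  3
 c  0  1  1  1  1  2  3  3  4  4  4
 b  0  1  1  2  2  2  3  3  4  4  4

2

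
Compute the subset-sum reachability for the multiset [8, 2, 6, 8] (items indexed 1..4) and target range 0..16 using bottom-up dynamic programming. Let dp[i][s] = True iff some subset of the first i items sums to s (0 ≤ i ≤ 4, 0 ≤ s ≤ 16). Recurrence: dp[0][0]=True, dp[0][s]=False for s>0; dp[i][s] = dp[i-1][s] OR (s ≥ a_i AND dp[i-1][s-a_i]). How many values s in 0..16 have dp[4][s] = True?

i\s   0   1   2   3   4   5   6   7   8   9  10  11  12  13  14  15  16
  0   T   F   F   F   F   F   F   F   F   F   F   F   F   F   F   F   F
  1   T   F   F   F   F   F   F   F   T   F   F   F   F   F   F   F   F
  2   T   F   T   F   F   F   F   F   T   F   T   F   F   F   F   F   F
  3   T   F   T   F   F   F   T   F   T   F   T   F   F   F   T   F   T
  4   T   F   T   F   F   F   T   F   T   F   T   F   F   F   T   F   T

7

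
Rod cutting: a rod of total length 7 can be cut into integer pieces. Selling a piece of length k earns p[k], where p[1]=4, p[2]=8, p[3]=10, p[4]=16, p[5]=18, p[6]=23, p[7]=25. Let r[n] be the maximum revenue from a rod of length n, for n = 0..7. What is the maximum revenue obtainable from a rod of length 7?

   n    0    1    2    3    4    5    6    7
r[n]    0    4    8   12   16   20   24   28

28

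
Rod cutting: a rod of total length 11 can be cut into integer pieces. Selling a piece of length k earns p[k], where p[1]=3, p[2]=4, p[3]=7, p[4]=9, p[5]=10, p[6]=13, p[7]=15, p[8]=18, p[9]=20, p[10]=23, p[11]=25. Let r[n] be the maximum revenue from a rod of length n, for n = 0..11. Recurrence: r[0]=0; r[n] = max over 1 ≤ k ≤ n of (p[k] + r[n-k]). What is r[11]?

   n    0    1    2    3    4    5    6    7    8    9   10   11
r[n]    0    3    6    9   12   15   18   21   24   27   30   33

33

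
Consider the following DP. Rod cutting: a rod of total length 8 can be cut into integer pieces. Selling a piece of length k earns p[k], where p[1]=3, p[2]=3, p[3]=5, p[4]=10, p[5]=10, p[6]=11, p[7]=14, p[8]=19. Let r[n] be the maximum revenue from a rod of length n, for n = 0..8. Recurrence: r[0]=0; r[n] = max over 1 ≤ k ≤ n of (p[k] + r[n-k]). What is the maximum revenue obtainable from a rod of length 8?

   n    0    1    2    3    4    5    6    7    8
r[n]    0    3    6    9   12   15   18   21   24

24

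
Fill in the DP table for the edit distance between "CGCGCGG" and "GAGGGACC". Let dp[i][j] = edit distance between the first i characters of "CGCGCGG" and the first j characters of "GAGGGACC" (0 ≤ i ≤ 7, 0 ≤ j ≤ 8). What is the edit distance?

6

   ''  G  A  G  G  G  A  C  C
''  0  1  2  3  4  5  6  7  8
 C  1  1  2  3  4  5  6  6  7
 G  2  1  2  2  3  4  5  6  7
 C  3  2  2  3  3  4  5  5  6
 G  4  3  3  2  3  3  4  5  6
 C  5  4  4  3  3  4  4  4  5
 G  6  5  5  4  3  3  4  5  5
 G  7  6  6  5  4  3  4  5  6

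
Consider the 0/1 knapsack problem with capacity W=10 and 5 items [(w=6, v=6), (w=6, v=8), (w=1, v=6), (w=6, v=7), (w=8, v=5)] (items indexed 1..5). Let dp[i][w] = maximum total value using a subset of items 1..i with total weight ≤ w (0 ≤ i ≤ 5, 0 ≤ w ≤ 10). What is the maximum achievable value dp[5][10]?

14

i\w   0   1   2   3   4   5   6   7   8   9  10
  0   0   0   0   0   0   0   0   0   0   0   0
  1   0   0   0   0   0   0   6   6   6   6   6
  2   0   0   0   0   0   0   8   8   8   8   8
  3   0   6   6   6   6   6   8  14  14  14  14
  4   0   6   6   6   6   6   8  14  14  14  14
  5   0   6   6   6   6   6   8  14  14  14  14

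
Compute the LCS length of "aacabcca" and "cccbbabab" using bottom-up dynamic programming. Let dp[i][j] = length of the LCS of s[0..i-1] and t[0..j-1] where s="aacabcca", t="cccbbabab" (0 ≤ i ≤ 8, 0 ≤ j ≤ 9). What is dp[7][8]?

   ''  c  c  c  b  b  a  b  a  b
''  0  0  0  0  0  0  0  0  0  0
 a  0  0  0  0  0  0  1  1  1  1
 a  0  0  0  0  0  0  1  1  2  2
 c  0  1  1  1  1  1  1  1  2  2
 a  0  1  1  1  1  1  2  2  2  2
 b  0  1  1  1  2  2  2  3  3  3
 c  0  1  2  2  2  2  2  3  3  3
 c  0  1  2  3  3  3  3  3  3  3
 a  0  1  2  3  3  3  4  4  4  4

3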